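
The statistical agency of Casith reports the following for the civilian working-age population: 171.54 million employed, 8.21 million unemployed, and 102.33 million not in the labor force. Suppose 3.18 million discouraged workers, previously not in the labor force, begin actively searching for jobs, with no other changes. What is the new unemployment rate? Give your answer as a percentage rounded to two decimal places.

Initially, labor force = 171.54 + 8.21 = 179.75 million, so u = 8.21/179.75 = 4.57%.
After the change, unemployed and labor force both rise by 3.18 → E = 171.54, U = 11.39, labor force = 182.93 million.
New unemployment rate = 11.39 / 182.93 = 6.23%.

New unemployment rate ≈ 6.23%.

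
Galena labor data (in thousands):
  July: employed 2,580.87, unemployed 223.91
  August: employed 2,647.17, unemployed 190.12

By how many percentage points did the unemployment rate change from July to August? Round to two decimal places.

July: labor force = 2,580.87 + 223.91 = 2,804.78; u = 223.91/2,804.78 = 7.98%.
August: labor force = 2,647.17 + 190.12 = 2,837.29; u = 190.12/2,837.29 = 6.70%.
Change = 6.70% − 7.98% = −1.28 pp.

The unemployment rate changed by −1.28 percentage points.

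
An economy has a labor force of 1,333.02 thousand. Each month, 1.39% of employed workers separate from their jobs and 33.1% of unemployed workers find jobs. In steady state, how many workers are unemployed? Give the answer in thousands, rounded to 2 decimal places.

Steady-state unemployment rate u* = s/(s+f) = 1.39/(1.39+33.1) = 0.040302.
Unemployed = u* × labor force = 0.040302 × 1,333.02 ≈ 53.72 thousand.

About 53.72 thousand are unemployed in steady state.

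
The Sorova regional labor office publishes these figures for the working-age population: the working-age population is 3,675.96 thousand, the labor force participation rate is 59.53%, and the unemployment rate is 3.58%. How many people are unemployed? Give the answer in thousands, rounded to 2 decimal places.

Labor force = 0.5953 × 3,675.96 = 2,188.30 thousand.
Unemployed = 0.0358 × 2,188.30 ≈ 78.34 thousand.

About 78.34 thousand are unemployed.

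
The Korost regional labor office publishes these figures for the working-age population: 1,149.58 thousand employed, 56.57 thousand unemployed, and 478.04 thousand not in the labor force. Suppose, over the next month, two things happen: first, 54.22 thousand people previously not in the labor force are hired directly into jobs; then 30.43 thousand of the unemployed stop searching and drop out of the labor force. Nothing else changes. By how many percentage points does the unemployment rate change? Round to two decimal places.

Initially, labor force = 1,149.58 + 56.57 = 1,206.15 thousand, so u = 56.57/1,206.15 = 4.69%.
After the first change, employed and labor force both rise by 54.22; unemployed unchanged → E = 1,203.80, U = 56.57, labor force = 1,260.37 thousand.
After the second change, unemployed and labor force both fall by 30.43 → E = 1,203.80, U = 26.14, labor force = 1,229.94 thousand.
New unemployment rate = 26.14 / 1,229.94 = 2.13%.
Change = 2.13% − 4.69% = −2.56 percentage points.

The unemployment rate changes by −2.56 percentage points.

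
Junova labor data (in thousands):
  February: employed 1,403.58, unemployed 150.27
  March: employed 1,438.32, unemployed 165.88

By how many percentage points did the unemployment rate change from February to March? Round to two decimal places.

The unemployment rate changed by +0.67 percentage points.

February: labor force = 1,403.58 + 150.27 = 1,553.85; u = 150.27/1,553.85 = 9.67%.
March: labor force = 1,438.32 + 165.88 = 1,604.20; u = 165.88/1,604.20 = 10.34%.
Change = 10.34% − 9.67% = +0.67 pp.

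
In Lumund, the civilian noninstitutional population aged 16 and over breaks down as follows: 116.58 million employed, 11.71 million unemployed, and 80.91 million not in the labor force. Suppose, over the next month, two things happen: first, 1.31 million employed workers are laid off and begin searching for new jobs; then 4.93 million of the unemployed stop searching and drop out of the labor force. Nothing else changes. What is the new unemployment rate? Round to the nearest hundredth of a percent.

Initially, labor force = 116.58 + 11.71 = 128.29 million, so u = 11.71/128.29 = 9.13%.
After the first change, employed falls and unemployed rises by 1.31; labor force unchanged → E = 115.27, U = 13.02, labor force = 128.29 million.
After the second change, unemployed and labor force both fall by 4.93 → E = 115.27, U = 8.09, labor force = 123.36 million.
New unemployment rate = 8.09 / 123.36 = 6.56%.

New unemployment rate ≈ 6.56%.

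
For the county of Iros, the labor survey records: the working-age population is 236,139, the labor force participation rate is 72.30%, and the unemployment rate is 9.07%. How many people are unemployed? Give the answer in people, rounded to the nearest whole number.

Labor force = 0.7230 × 236,139 = 170,728.
Unemployed = 0.0907 × 170,728 ≈ 15,485.

About 15,485 are unemployed.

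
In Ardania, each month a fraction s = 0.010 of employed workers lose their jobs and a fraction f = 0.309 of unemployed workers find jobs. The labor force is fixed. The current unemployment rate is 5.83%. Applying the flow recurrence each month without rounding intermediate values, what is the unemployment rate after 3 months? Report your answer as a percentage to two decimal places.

Unemployment rate after three months ≈ 3.99%.

With a fixed labor force, u_{t+1} = u_t + s·(1−u_t) − f·u_t = u_t·(1−s−f) + s.
Here 1−s−f = 0.681 and s = 0.010.
u_1 = 0.058300 × 0.681 + 0.010 = 0.049702.
u_2 = 0.049702 × 0.681 + 0.010 = 0.043847.
u_3 = 0.043847 × 0.681 + 0.010 = 0.039860.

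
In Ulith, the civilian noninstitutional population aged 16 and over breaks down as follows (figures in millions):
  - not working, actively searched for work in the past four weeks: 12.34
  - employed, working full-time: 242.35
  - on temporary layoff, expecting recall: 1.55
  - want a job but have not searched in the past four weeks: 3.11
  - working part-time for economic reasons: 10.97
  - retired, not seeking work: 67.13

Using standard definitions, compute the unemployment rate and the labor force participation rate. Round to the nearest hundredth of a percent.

Unemployment rate ≈ 5.20%; labor force participation rate ≈ 79.19%.

Employed = 242.35 + 10.97 = 253.32 million (anyone who worked, including part-time for economic reasons, counts as employed).
Unemployed = 12.34 + 1.55 = 13.89 million (jobless and actively searching, or on temporary layoff).
Labor force = 253.32 + 13.89 = 267.21 million.
Not in labor force = 3.11 + 67.13 = 70.24 million (those not working and not actively searching are outside the labor force — including those who want a job but have given up searching).
Civilian working-age population = 267.21 + 70.24 = 337.45 million.
Unemployment rate = 13.89 / 267.21 = 5.20%.
Labor force participation rate = 267.21 / 337.45 = 79.19%.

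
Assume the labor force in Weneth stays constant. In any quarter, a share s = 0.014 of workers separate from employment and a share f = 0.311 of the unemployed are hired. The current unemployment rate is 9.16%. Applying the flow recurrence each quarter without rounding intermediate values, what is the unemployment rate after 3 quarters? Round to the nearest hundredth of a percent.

With a fixed labor force, u_{t+1} = u_t + s·(1−u_t) − f·u_t = u_t·(1−s−f) + s.
Here 1−s−f = 0.675 and s = 0.014.
u_1 = 0.091600 × 0.675 + 0.014 = 0.075830.
u_2 = 0.075830 × 0.675 + 0.014 = 0.065185.
u_3 = 0.065185 × 0.675 + 0.014 = 0.058000.

Unemployment rate after three quarters ≈ 5.80%.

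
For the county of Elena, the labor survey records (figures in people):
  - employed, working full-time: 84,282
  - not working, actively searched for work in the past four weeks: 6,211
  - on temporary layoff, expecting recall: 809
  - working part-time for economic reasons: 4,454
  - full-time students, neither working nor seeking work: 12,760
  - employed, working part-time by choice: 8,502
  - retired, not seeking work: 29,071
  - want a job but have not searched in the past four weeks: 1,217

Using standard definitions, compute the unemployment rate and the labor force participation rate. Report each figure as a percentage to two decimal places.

Unemployment rate ≈ 6.73%; labor force participation rate ≈ 70.78%.

Employed = 84,282 + 4,454 + 8,502 = 97,238 (anyone who worked, including part-time for economic reasons, counts as employed).
Unemployed = 6,211 + 809 = 7,020 (jobless and actively searching, or on temporary layoff).
Labor force = 97,238 + 7,020 = 104,258.
Not in labor force = 12,760 + 29,071 + 1,217 = 43,048 (those not working and not actively searching are outside the labor force — including those who want a job but have given up searching).
Civilian working-age population = 104,258 + 43,048 = 147,306.
Unemployment rate = 7,020 / 104,258 = 6.73%.
Labor force participation rate = 104,258 / 147,306 = 70.78%.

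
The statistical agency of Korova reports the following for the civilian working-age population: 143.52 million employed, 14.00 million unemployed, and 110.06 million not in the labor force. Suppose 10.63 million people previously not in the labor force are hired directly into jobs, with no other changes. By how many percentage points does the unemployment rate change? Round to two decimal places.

Initially, labor force = 143.52 + 14.00 = 157.52 million, so u = 14.00/157.52 = 8.89%.
After the change, employed and labor force both rise by 10.63; unemployed unchanged → E = 154.15, U = 14.00, labor force = 168.15 million.
New unemployment rate = 14.00 / 168.15 = 8.33%.
Change = 8.33% − 8.89% = −0.56 percentage points.

The unemployment rate changes by −0.56 percentage points.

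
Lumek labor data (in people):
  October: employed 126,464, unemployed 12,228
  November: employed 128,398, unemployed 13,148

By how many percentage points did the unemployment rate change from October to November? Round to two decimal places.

The unemployment rate changed by +0.47 percentage points.

October: labor force = 126,464 + 12,228 = 138,692; u = 12,228/138,692 = 8.82%.
November: labor force = 128,398 + 13,148 = 141,546; u = 13,148/141,546 = 9.29%.
Change = 9.29% − 8.82% = +0.47 pp.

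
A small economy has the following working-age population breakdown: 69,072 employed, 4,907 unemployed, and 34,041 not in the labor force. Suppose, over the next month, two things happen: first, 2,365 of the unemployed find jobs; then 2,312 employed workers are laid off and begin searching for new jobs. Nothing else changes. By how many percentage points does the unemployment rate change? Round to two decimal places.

The unemployment rate changes by −0.07 percentage points.

Initially, labor force = 69,072 + 4,907 = 73,979, so u = 4,907/73,979 = 6.63%.
After the first change, unemployed falls and employed rises by 2,365; labor force unchanged → E = 71,437, U = 2,542, labor force = 73,979.
After the second change, employed falls and unemployed rises by 2,312; labor force unchanged → E = 69,125, U = 4,854, labor force = 73,979.
New unemployment rate = 4,854 / 73,979 = 6.56%.
Change = 6.56% − 6.63% = −0.07 percentage points.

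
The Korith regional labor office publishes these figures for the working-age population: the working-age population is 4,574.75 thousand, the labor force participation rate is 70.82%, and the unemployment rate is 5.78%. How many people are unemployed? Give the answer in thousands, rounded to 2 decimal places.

Labor force = 0.7082 × 4,574.75 = 3,239.84 thousand.
Unemployed = 0.0578 × 3,239.84 ≈ 187.26 thousand.

About 187.26 thousand are unemployed.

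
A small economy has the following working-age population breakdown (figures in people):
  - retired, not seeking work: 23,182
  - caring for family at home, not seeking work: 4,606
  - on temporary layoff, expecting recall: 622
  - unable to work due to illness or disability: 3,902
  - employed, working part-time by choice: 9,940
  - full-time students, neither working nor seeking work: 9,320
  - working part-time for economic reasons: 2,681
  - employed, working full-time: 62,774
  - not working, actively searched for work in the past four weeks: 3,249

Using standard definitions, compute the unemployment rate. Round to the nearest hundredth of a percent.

Unemployment rate ≈ 4.88%.

Employed = 9,940 + 2,681 + 62,774 = 75,395 (anyone who worked, including part-time for economic reasons, counts as employed).
Unemployed = 622 + 3,249 = 3,871 (jobless and actively searching, or on temporary layoff).
Labor force = 75,395 + 3,871 = 79,266.
Unemployment rate = 3,871 / 79,266 = 4.88%.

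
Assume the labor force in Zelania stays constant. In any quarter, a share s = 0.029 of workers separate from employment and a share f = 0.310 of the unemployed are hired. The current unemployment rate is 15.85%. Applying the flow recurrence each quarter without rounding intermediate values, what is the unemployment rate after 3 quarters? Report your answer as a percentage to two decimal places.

With a fixed labor force, u_{t+1} = u_t + s·(1−u_t) − f·u_t = u_t·(1−s−f) + s.
Here 1−s−f = 0.661 and s = 0.029.
u_1 = 0.158500 × 0.661 + 0.029 = 0.133769.
u_2 = 0.133769 × 0.661 + 0.029 = 0.117421.
u_3 = 0.117421 × 0.661 + 0.029 = 0.106615.

Unemployment rate after three quarters ≈ 10.66%.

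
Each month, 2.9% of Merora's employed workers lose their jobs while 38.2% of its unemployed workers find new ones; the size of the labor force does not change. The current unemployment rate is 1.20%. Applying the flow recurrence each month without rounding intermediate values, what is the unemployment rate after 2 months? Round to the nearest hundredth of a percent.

Unemployment rate after two months ≈ 5.02%.

With a fixed labor force, u_{t+1} = u_t + s·(1−u_t) − f·u_t = u_t·(1−s−f) + s.
Here 1−s−f = 0.589 and s = 0.029.
u_1 = 0.012000 × 0.589 + 0.029 = 0.036068.
u_2 = 0.036068 × 0.589 + 0.029 = 0.050244.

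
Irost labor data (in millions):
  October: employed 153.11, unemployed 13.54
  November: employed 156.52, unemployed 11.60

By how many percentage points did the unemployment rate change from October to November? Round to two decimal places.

The unemployment rate changed by −1.22 percentage points.

October: labor force = 153.11 + 13.54 = 166.65; u = 13.54/166.65 = 8.12%.
November: labor force = 156.52 + 11.60 = 168.12; u = 11.60/168.12 = 6.90%.
Change = 6.90% − 8.12% = −1.22 pp.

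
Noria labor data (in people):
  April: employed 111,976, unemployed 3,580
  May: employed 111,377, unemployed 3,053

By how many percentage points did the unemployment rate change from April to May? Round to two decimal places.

April: labor force = 111,976 + 3,580 = 115,556; u = 3,580/115,556 = 3.10%.
May: labor force = 111,377 + 3,053 = 114,430; u = 3,053/114,430 = 2.67%.
Change = 2.67% − 3.10% = −0.43 pp.

The unemployment rate changed by −0.43 percentage points.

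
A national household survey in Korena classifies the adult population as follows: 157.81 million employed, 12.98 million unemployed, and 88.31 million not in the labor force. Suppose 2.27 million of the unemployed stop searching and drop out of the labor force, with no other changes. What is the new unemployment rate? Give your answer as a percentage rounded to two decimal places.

Initially, labor force = 157.81 + 12.98 = 170.79 million, so u = 12.98/170.79 = 7.60%.
After the change, unemployed and labor force both fall by 2.27 → E = 157.81, U = 10.71, labor force = 168.52 million.
New unemployment rate = 10.71 / 168.52 = 6.36%.

New unemployment rate ≈ 6.36%.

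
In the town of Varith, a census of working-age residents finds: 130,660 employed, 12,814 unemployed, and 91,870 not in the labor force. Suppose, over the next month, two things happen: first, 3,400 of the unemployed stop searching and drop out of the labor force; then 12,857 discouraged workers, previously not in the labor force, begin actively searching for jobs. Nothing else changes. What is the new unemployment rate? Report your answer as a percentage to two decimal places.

Initially, labor force = 130,660 + 12,814 = 143,474, so u = 12,814/143,474 = 8.93%.
After the first change, unemployed and labor force both fall by 3,400 → E = 130,660, U = 9,414, labor force = 140,074.
After the second change, unemployed and labor force both rise by 12,857 → E = 130,660, U = 22,271, labor force = 152,931.
New unemployment rate = 22,271 / 152,931 = 14.56%.

New unemployment rate ≈ 14.56%.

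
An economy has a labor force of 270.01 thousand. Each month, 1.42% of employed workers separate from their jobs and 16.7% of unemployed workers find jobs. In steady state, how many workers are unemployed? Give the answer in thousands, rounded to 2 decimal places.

About 21.16 thousand are unemployed in steady state.

Steady-state unemployment rate u* = s/(s+f) = 1.42/(1.42+16.7) = 0.078366.
Unemployed = u* × labor force = 0.078366 × 270.01 ≈ 21.16 thousand.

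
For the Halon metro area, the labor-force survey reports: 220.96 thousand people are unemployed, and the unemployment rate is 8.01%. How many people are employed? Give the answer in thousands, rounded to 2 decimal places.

About 2,537.59 thousand are employed.

Labor force = U / u = 220.96 / 0.0801 ≈ 2,758.55 thousand.
Employed = labor force − unemployed = 2,758.55 − 220.96 = 2,537.59 thousand.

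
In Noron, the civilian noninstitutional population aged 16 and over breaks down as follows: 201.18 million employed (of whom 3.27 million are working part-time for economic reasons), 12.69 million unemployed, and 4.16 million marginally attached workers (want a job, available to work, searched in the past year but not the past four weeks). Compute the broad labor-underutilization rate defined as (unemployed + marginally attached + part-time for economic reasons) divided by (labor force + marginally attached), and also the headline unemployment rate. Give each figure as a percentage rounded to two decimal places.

Labor force = 201.18 + 12.69 = 213.87 million.
Numerator = 12.69 + 4.16 + 3.27 = 20.12 million.
Denominator = 213.87 + 4.16 = 218.03 million.
Broad rate = 20.12 / 218.03 = 9.23%.
Headline unemployment rate = 12.69 / 213.87 = 5.93%.

Broad underutilization rate ≈ 9.23%; headline unemployment rate ≈ 5.93%.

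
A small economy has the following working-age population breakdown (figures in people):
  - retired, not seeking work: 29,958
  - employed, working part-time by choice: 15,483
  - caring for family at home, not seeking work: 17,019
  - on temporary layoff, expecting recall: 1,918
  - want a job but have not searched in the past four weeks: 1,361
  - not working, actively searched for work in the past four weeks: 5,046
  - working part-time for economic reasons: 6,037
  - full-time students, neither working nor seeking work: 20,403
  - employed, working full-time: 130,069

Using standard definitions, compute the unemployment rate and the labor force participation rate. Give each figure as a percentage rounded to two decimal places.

Unemployment rate ≈ 4.39%; labor force participation rate ≈ 69.76%.

Employed = 15,483 + 6,037 + 130,069 = 151,589 (anyone who worked, including part-time for economic reasons, counts as employed).
Unemployed = 1,918 + 5,046 = 6,964 (jobless and actively searching, or on temporary layoff).
Labor force = 151,589 + 6,964 = 158,553.
Not in labor force = 29,958 + 17,019 + 1,361 + 20,403 = 68,741 (those not working and not actively searching are outside the labor force — including those who want a job but have given up searching).
Civilian working-age population = 158,553 + 68,741 = 227,294.
Unemployment rate = 6,964 / 158,553 = 4.39%.
Labor force participation rate = 158,553 / 227,294 = 69.76%.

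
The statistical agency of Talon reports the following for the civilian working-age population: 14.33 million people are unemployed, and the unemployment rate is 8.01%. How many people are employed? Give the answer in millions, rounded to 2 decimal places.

About 164.57 million are employed.

Labor force = U / u = 14.33 / 0.0801 ≈ 178.90 million.
Employed = labor force − unemployed = 178.90 − 14.33 = 164.57 million.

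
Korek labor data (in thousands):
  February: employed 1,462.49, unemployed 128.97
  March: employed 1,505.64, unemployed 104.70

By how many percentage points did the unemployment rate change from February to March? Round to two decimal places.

February: labor force = 1,462.49 + 128.97 = 1,591.46; u = 128.97/1,591.46 = 8.10%.
March: labor force = 1,505.64 + 104.70 = 1,610.34; u = 104.70/1,610.34 = 6.50%.
Change = 6.50% − 8.10% = −1.60 pp.

The unemployment rate changed by −1.60 percentage points.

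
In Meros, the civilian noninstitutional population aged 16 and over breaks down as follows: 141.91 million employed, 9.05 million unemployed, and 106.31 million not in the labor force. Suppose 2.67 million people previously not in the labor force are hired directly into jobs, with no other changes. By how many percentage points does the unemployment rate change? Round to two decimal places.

The unemployment rate changes by −0.10 percentage points.

Initially, labor force = 141.91 + 9.05 = 150.96 million, so u = 9.05/150.96 = 5.99%.
After the change, employed and labor force both rise by 2.67; unemployed unchanged → E = 144.58, U = 9.05, labor force = 153.63 million.
New unemployment rate = 9.05 / 153.63 = 5.89%.
Change = 5.89% − 5.99% = −0.10 percentage points.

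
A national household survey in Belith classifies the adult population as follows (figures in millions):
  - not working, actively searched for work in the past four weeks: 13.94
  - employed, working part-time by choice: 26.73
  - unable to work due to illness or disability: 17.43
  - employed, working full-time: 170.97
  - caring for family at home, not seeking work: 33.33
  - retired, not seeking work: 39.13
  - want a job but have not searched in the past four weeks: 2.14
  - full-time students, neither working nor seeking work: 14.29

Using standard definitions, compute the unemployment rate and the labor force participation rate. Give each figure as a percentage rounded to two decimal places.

Employed = 26.73 + 170.97 = 197.70 million.
Unemployed = 13.94 million.
Labor force = 197.70 + 13.94 = 211.64 million.
Not in labor force = 17.43 + 33.33 + 39.13 + 2.14 + 14.29 = 106.32 million (those not working and not actively searching are outside the labor force — including those who want a job but have given up searching).
Civilian working-age population = 211.64 + 106.32 = 317.96 million.
Unemployment rate = 13.94 / 211.64 = 6.59%.
Labor force participation rate = 211.64 / 317.96 = 66.56%.

Unemployment rate ≈ 6.59%; labor force participation rate ≈ 66.56%.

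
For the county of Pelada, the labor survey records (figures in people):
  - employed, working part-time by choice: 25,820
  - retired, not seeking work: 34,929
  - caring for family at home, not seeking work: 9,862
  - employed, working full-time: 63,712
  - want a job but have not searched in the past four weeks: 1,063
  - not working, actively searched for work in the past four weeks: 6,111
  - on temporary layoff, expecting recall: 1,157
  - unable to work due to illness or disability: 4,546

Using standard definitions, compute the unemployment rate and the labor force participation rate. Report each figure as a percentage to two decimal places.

Unemployment rate ≈ 7.51%; labor force participation rate ≈ 65.76%.

Employed = 25,820 + 63,712 = 89,532.
Unemployed = 6,111 + 1,157 = 7,268 (jobless and actively searching, or on temporary layoff).
Labor force = 89,532 + 7,268 = 96,800.
Not in labor force = 34,929 + 9,862 + 1,063 + 4,546 = 50,400 (those not working and not actively searching are outside the labor force — including those who want a job but have given up searching).
Civilian working-age population = 96,800 + 50,400 = 147,200.
Unemployment rate = 7,268 / 96,800 = 7.51%.
Labor force participation rate = 96,800 / 147,200 = 65.76%.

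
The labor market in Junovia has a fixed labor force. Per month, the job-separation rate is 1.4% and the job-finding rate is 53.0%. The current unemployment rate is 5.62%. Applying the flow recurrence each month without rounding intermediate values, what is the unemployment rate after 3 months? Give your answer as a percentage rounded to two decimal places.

With a fixed labor force, u_{t+1} = u_t + s·(1−u_t) − f·u_t = u_t·(1−s−f) + s.
Here 1−s−f = 0.456 and s = 0.014.
u_1 = 0.056200 × 0.456 + 0.014 = 0.039627.
u_2 = 0.039627 × 0.456 + 0.014 = 0.032070.
u_3 = 0.032070 × 0.456 + 0.014 = 0.028624.

Unemployment rate after three months ≈ 2.86%.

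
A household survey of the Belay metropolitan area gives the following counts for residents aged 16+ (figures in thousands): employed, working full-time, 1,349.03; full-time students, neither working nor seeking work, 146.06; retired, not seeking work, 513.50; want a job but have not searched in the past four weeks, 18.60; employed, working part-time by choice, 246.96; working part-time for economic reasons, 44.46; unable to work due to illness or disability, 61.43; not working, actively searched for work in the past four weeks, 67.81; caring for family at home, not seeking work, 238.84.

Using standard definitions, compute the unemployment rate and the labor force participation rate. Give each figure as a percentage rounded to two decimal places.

Employed = 1,349.03 + 246.96 + 44.46 = 1,640.45 thousand (anyone who worked, including part-time for economic reasons, counts as employed).
Unemployed = 67.81 thousand.
Labor force = 1,640.45 + 67.81 = 1,708.26 thousand.
Not in labor force = 146.06 + 513.50 + 18.60 + 61.43 + 238.84 = 978.43 thousand (those not working and not actively searching are outside the labor force — including those who want a job but have given up searching).
Civilian working-age population = 1,708.26 + 978.43 = 2,686.69 thousand.
Unemployment rate = 67.81 / 1,708.26 = 3.97%.
Labor force participation rate = 1,708.26 / 2,686.69 = 63.58%.

Unemployment rate ≈ 3.97%; labor force participation rate ≈ 63.58%.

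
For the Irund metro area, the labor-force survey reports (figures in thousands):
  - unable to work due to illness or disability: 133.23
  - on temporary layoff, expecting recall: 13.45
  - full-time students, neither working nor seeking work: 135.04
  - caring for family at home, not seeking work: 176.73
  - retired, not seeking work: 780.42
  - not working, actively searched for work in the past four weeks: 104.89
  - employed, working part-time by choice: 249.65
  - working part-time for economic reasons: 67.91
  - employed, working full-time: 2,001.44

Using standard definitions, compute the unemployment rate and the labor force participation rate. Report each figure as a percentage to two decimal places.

Employed = 249.65 + 67.91 + 2,001.44 = 2,319.00 thousand (anyone who worked, including part-time for economic reasons, counts as employed).
Unemployed = 13.45 + 104.89 = 118.34 thousand (jobless and actively searching, or on temporary layoff).
Labor force = 2,319.00 + 118.34 = 2,437.34 thousand.
Not in labor force = 133.23 + 135.04 + 176.73 + 780.42 = 1,225.42 thousand (those not working and not actively searching are outside the labor force).
Civilian working-age population = 2,437.34 + 1,225.42 = 3,662.76 thousand.
Unemployment rate = 118.34 / 2,437.34 = 4.86%.
Labor force participation rate = 2,437.34 / 3,662.76 = 66.54%.

Unemployment rate ≈ 4.86%; labor force participation rate ≈ 66.54%.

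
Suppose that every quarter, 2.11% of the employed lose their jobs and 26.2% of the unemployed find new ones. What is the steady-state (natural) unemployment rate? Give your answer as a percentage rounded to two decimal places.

At steady state the flows balance: s·E = f·U, so U/(E+U) = s/(s+f).
u* = 2.11 / (2.11 + 26.2) = 2.11 / 28.31 = 7.45%.

Steady-state unemployment rate ≈ 7.45%.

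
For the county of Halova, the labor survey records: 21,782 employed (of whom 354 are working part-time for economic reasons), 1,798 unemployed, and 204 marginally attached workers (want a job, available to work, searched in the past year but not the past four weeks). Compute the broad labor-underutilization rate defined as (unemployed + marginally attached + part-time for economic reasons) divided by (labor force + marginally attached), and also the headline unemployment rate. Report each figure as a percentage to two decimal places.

Broad underutilization rate ≈ 9.91%; headline unemployment rate ≈ 7.63%.

Labor force = 21,782 + 1,798 = 23,580.
Numerator = 1,798 + 204 + 354 = 2,356.
Denominator = 23,580 + 204 = 23,784.
Broad rate = 2,356 / 23,784 = 9.91%.
Headline unemployment rate = 1,798 / 23,580 = 7.63%.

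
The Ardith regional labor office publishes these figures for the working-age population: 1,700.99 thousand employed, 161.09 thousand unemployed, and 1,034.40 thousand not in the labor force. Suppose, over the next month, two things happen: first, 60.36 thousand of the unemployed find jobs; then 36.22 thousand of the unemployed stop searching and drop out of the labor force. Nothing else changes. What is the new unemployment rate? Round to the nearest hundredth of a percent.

Initially, labor force = 1,700.99 + 161.09 = 1,862.08 thousand, so u = 161.09/1,862.08 = 8.65%.
After the first change, unemployed falls and employed rises by 60.36; labor force unchanged → E = 1,761.35, U = 100.73, labor force = 1,862.08 thousand.
After the second change, unemployed and labor force both fall by 36.22 → E = 1,761.35, U = 64.51, labor force = 1,825.86 thousand.
New unemployment rate = 64.51 / 1,825.86 = 3.53%.

New unemployment rate ≈ 3.53%.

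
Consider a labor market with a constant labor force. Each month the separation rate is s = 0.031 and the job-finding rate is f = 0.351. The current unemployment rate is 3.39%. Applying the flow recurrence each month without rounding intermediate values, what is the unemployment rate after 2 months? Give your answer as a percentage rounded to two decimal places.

With a fixed labor force, u_{t+1} = u_t + s·(1−u_t) − f·u_t = u_t·(1−s−f) + s.
Here 1−s−f = 0.618 and s = 0.031.
u_1 = 0.033900 × 0.618 + 0.031 = 0.051950.
u_2 = 0.051950 × 0.618 + 0.031 = 0.063105.

Unemployment rate after two months ≈ 6.31%.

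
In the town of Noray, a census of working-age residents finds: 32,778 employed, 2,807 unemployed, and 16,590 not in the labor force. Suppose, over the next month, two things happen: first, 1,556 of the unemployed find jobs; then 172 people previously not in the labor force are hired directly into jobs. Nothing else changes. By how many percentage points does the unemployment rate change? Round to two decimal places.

Initially, labor force = 32,778 + 2,807 = 35,585, so u = 2,807/35,585 = 7.89%.
After the first change, unemployed falls and employed rises by 1,556; labor force unchanged → E = 34,334, U = 1,251, labor force = 35,585.
After the second change, employed and labor force both rise by 172; unemployed unchanged → E = 34,506, U = 1,251, labor force = 35,757.
New unemployment rate = 1,251 / 35,757 = 3.50%.
Change = 3.50% − 7.89% = −4.39 percentage points.

The unemployment rate changes by −4.39 percentage points.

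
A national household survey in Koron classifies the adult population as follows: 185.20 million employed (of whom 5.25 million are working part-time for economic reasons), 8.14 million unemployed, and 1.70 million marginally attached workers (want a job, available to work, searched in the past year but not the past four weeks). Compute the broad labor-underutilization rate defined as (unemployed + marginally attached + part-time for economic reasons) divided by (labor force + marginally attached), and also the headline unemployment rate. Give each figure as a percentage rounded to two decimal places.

Broad underutilization rate ≈ 7.74%; headline unemployment rate ≈ 4.21%.

Labor force = 185.20 + 8.14 = 193.34 million.
Numerator = 8.14 + 1.70 + 5.25 = 15.09 million.
Denominator = 193.34 + 1.70 = 195.04 million.
Broad rate = 15.09 / 195.04 = 7.74%.
Headline unemployment rate = 8.14 / 193.34 = 4.21%.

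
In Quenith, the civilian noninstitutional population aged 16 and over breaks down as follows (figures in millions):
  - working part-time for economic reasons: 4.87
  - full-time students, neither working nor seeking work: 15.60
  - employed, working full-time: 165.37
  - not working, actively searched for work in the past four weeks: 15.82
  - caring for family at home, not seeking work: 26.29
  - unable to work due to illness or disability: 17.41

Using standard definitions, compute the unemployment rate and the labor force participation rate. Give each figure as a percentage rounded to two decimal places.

Unemployment rate ≈ 8.50%; labor force participation rate ≈ 75.83%.

Employed = 4.87 + 165.37 = 170.24 million (anyone who worked, including part-time for economic reasons, counts as employed).
Unemployed = 15.82 million.
Labor force = 170.24 + 15.82 = 186.06 million.
Not in labor force = 15.60 + 26.29 + 17.41 = 59.30 million (those not working and not actively searching are outside the labor force).
Civilian working-age population = 186.06 + 59.30 = 245.36 million.
Unemployment rate = 15.82 / 186.06 = 8.50%.
Labor force participation rate = 186.06 / 245.36 = 75.83%.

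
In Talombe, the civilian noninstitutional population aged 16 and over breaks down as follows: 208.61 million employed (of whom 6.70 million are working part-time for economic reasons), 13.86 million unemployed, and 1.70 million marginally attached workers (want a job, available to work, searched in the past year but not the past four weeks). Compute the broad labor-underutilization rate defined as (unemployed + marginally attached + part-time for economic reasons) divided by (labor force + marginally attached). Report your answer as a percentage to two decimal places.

Broad underutilization rate ≈ 9.93%.

Labor force = 208.61 + 13.86 = 222.47 million.
Numerator = 13.86 + 1.70 + 6.70 = 22.26 million.
Denominator = 222.47 + 1.70 = 224.17 million.
Broad rate = 22.26 / 224.17 = 9.93%.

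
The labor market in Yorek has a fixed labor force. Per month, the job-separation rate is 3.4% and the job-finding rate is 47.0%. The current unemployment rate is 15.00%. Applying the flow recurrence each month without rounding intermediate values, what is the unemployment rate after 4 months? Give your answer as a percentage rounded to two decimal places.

Unemployment rate after four months ≈ 7.25%.

With a fixed labor force, u_{t+1} = u_t + s·(1−u_t) − f·u_t = u_t·(1−s−f) + s.
Here 1−s−f = 0.496 and s = 0.034.
u_1 = 0.150000 × 0.496 + 0.034 = 0.108400.
u_2 = 0.108400 × 0.496 + 0.034 = 0.087766.
u_3 = 0.087766 × 0.496 + 0.034 = 0.077532.
u_4 = 0.077532 × 0.496 + 0.034 = 0.072456.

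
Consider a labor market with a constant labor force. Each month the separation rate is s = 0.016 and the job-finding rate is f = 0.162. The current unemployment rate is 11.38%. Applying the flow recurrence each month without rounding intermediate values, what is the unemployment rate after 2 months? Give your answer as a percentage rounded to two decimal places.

Unemployment rate after two months ≈ 10.60%.

With a fixed labor force, u_{t+1} = u_t + s·(1−u_t) − f·u_t = u_t·(1−s−f) + s.
Here 1−s−f = 0.822 and s = 0.016.
u_1 = 0.113800 × 0.822 + 0.016 = 0.109544.
u_2 = 0.109544 × 0.822 + 0.016 = 0.106045.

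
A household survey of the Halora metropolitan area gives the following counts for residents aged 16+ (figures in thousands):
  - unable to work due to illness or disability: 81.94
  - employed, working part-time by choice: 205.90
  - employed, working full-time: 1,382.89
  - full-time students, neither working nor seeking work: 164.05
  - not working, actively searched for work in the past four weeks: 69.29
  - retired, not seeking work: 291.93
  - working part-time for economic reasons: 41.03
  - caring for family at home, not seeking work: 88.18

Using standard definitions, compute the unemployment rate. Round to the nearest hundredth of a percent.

Unemployment rate ≈ 4.08%.

Employed = 205.90 + 1,382.89 + 41.03 = 1,629.82 thousand (anyone who worked, including part-time for economic reasons, counts as employed).
Unemployed = 69.29 thousand.
Labor force = 1,629.82 + 69.29 = 1,699.11 thousand.
Unemployment rate = 69.29 / 1,699.11 = 4.08%.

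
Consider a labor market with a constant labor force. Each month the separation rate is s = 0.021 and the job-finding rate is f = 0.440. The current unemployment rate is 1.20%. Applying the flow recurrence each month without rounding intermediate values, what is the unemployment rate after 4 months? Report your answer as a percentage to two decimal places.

Unemployment rate after four months ≈ 4.27%.

With a fixed labor force, u_{t+1} = u_t + s·(1−u_t) − f·u_t = u_t·(1−s−f) + s.
Here 1−s−f = 0.539 and s = 0.021.
u_1 = 0.012000 × 0.539 + 0.021 = 0.027468.
u_2 = 0.027468 × 0.539 + 0.021 = 0.035805.
u_3 = 0.035805 × 0.539 + 0.021 = 0.040299.
u_4 = 0.040299 × 0.539 + 0.021 = 0.042721.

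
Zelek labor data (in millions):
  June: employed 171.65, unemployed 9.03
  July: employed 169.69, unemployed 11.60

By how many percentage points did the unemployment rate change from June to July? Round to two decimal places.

June: labor force = 171.65 + 9.03 = 180.68; u = 9.03/180.68 = 5.00%.
July: labor force = 169.69 + 11.60 = 181.29; u = 11.60/181.29 = 6.40%.
Change = 6.40% − 5.00% = +1.40 pp.

The unemployment rate changed by +1.40 percentage points.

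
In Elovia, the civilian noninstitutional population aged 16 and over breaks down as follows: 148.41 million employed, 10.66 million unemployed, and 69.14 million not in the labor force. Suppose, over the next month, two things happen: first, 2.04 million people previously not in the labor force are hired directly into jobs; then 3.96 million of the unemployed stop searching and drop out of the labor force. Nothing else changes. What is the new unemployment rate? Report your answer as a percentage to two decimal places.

Initially, labor force = 148.41 + 10.66 = 159.07 million, so u = 10.66/159.07 = 6.70%.
After the first change, employed and labor force both rise by 2.04; unemployed unchanged → E = 150.45, U = 10.66, labor force = 161.11 million.
After the second change, unemployed and labor force both fall by 3.96 → E = 150.45, U = 6.70, labor force = 157.15 million.
New unemployment rate = 6.70 / 157.15 = 4.26%.

New unemployment rate ≈ 4.26%.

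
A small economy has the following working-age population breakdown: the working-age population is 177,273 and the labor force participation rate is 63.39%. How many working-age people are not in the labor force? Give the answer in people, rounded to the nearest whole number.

Share not in the labor force = 1 − 0.6339 = 0.3661.
Not in labor force = 0.3661 × 177,273 ≈ 64,900.

About 64,900 are not in the labor force.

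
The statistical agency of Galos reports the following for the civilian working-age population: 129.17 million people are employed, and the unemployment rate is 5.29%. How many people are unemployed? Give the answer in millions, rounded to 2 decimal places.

About 7.21 million are unemployed.

Let U be the number unemployed. The labor force is E + U, and U/(E+U) = 0.0529.
So U = 0.0529 × 129.17 / (1 − 0.0529) = 6.8331 / 0.9471 ≈ 7.21 million.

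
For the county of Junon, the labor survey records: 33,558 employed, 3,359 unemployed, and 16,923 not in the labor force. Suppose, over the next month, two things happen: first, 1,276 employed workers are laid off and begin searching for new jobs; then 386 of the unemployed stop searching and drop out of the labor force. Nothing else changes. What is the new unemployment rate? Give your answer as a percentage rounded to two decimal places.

Initially, labor force = 33,558 + 3,359 = 36,917, so u = 3,359/36,917 = 9.10%.
After the first change, employed falls and unemployed rises by 1,276; labor force unchanged → E = 32,282, U = 4,635, labor force = 36,917.
After the second change, unemployed and labor force both fall by 386 → E = 32,282, U = 4,249, labor force = 36,531.
New unemployment rate = 4,249 / 36,531 = 11.63%.

New unemployment rate ≈ 11.63%.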